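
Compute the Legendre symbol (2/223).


p = 223 is prime, so compute (2/223) with the reciprocity algorithm (Jacobi-symbol steps: pull out 2s via (2/n), flip via reciprocity, reduce):
  pull out 2: (2/223) = +1  (since 223 mod 8 = 7)
  (1/223) = 1
Product of signs = 1
(2/223) = 1

1


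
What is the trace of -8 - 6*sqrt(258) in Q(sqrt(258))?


Tr(a + b*sqrt(d)) = (a + b*sqrt(d)) + (a - b*sqrt(d)) = 2a
= 2 * (-8)
= -16

-16


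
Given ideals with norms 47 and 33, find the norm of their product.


N(IJ) = N(I) * N(J)
= 47 * 33
= 1551

1551


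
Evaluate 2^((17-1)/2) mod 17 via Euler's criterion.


p = 17 is prime and the exponent is (p-1)/2 = 8, so by Euler's criterion 2^8 = (2/17) = +1 or -1 mod 17.
Compute by square-and-multiply:
  8 = 8 (binary 1000)
  Repeated squaring mod 17: 2^1 = 2, 2^2 = 4, 2^4 = 16, 2^8 = 1
  2^8 = 1 mod 17
Result 1: 2 is a quadratic residue mod 17.
2^8 mod 17 = 1

1


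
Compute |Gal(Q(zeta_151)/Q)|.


|Gal(Q(zeta_151)/Q)| = phi(151)
= 150

150


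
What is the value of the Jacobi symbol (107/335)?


Compute (107/335) via quadratic reciprocity:
  reciprocity: (107/335) -> -(335/107)
  reduce: (14/107)
  pull out 2: (2/107) = -1  (since 107 mod 8 = 3)
  reciprocity: (7/107) -> -(107/7)
  reduce: (2/7)
  pull out 2: (2/7) = +1  (since 7 mod 8 = 7)
  (1/7) = 1
Product of signs = -1

-1


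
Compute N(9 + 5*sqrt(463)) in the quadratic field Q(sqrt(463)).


N(a + b*sqrt(d)) = a^2 - d*b^2
= (9)^2 - (463)*(5)^2
= 81 - 11575
= -11494

-11494


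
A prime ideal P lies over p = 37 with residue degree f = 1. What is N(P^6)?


N(P^a) = p^(a*f)
= 37^(6*1)
= 37^6
= 2565726409

2565726409


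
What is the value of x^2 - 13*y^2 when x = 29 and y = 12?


x^2 - d*y^2
= 29^2 - 13*12^2
= 841 - 1872
= -1031

-1031


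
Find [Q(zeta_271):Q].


The degree equals Euler's totient phi(271).
271 = 271
phi(271) = 270

270


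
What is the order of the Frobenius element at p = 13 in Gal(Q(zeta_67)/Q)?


The Frobenius at p in Gal(Q(zeta_n)/Q) = (Z/nZ)* is the class of p, so its order is ord_67(13), the smallest k >= 1 with 13^k = 1 mod 67.
n = 67 = 67, phi(67) = 66; the order divides phi(n).
Divisors of 66: 1, 2, 3, 6, 11, 22, 33, 66
Repeated squaring mod 67: 13^1 = 13, 13^2 = 35, 13^4 = 19, 13^8 = 26, 13^16 = 6, 13^32 = 36, 13^64 = 23
Test divisors in increasing order:
  k=1: 13^1 = 13 mod 67
  k=2: 13^2 = 35 mod 67
  k=3: 13^3 = 35 * 13 = 53 mod 67
  k=6: 13^6 = 19 * 35 = 62 mod 67
  k=11: 13^11 = 26 * 35 * 13 = 38 mod 67
  k=22: 13^22 = 6 * 19 * 35 = 37 mod 67
  k=33: 13^33 = 36 * 13 = 66 mod 67
  k=66: 13^66 = 23 * 35 = 1 mod 67  <- first divisor giving 1
Order = 66

66


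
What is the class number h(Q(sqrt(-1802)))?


K = Q(sqrt(-1802)). d mod 4 = 2, so D = disc(K) = 4d = -7208
h(K) equals the number of primitive reduced positive-definite forms (a, b, c) = a*x^2 + b*x*y + c*y^2 with b^2 - 4ac = D,
where reduced means |b| <= a <= c, with b >= 0 whenever |b| = a or a = c, and primitive means gcd(a, b, c) = 1.
Reduced forces 3a^2 <= |D| = 7208, so 1 <= a <= 49; b must have the parity of D, and c = (b^2 - D)/(4a) must be an integer >= a.
Enumerate a = 1..49, b in [-a, a]:
  a=1: (1, 0, 1802)  [1]
  a=2: (2, 0, 901)  [1]
  a=3: (3, -2, 601), (3, 2, 601)  [2]
  a=4..5: none
  a=6: (6, -4, 301), (6, 4, 301)  [2]
  a=7: (7, -4, 258), (7, 4, 258)  [2]
  a=8: none
  a=9: (9, -8, 202), (9, 8, 202)  [2]
  a=10..13: none
  a=14: (14, -4, 129), (14, 4, 129)  [2]
  a=15..16: none
  a=17: (17, 0, 106)  [1]
  a=18: (18, -8, 101), (18, 8, 101)  [2]
  a=19..20: none
  a=21: (21, -10, 87), (21, -4, 86), (21, 4, 86), (21, 10, 87)  [4]
  a=22..26: none
  a=27: (27, -26, 73), (27, 26, 73)  [2]
  a=28: none
  a=29: (29, -10, 63), (29, 10, 63)  [2]
  a=30..33: none
  a=34: (34, 0, 53)  [1]
  a=35..36: none
  a=37: (37, -28, 54), (37, 28, 54)  [2]
  a=38..40: none
  a=41: (41, -34, 51), (41, 34, 51)  [2]
  a=42: (42, -32, 49), (42, -4, 43), (42, 4, 43), (42, 32, 49)  [4]
  a=43..49: none
Total reduced forms: 1 + 1 + 2 + 2 + 2 + 2 + 2 + 1 + 2 + 4 + 2 + 2 + 1 + 2 + 2 + 4 = 32
h = 32

32


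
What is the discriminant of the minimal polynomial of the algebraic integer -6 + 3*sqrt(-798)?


The element -6 + 3*sqrt(-798) has minimal polynomial:
x^2 + 12*x + 7218
Discriminant = (12)^2 - 4*(7218)
= 144 - 28872
= -28728

-28728


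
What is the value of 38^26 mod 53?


p = 53 is prime and the exponent is (p-1)/2 = 26, so by Euler's criterion 38^26 = (38/53) = +1 or -1 mod 53.
Compute by square-and-multiply:
  26 = 16 + 8 + 2 (binary 11010)
  Repeated squaring mod 53: 38^1 = 38, 38^2 = 13, 38^4 = 10, 38^8 = 47, 38^16 = 36
  38^26 = 38^16 * 38^8 * 38^2 = 36 * 47 * 13 mod 53
    36 * 47 = 1692 = 49 mod 53
    49 * 13 = 637 = 1 mod 53
  38^26 = 1 mod 53
Result 1: 38 is a quadratic residue mod 53.
38^26 mod 53 = 1

1


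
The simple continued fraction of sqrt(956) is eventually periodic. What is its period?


Run the CF algorithm for sqrt(956).
a_0 = floor(sqrt(956)) = 30; set m_0=0, q_0=1.
Recurrence: m' = q*a - m,  q' = (d - m'^2)/q,  a' = floor((a_0 + m')/q').
  step 1: m=30, q=56, a=1
  step 2: m=26, q=5, a=11
  step 3: m=29, q=23, a=2
  step 4: m=17, q=29, a=1
  step 5: m=12, q=28, a=1
  step 6: m=16, q=25, a=1
  step 7: m=9, q=35, a=1
  step 8: m=26, q=8, a=7
  step 9: m=30, q=7, a=8
  step 10: m=26, q=40, a=1
  step 11: m=14, q=19, a=2
  step 12: m=24, q=20, a=2
  step 13: m=16, q=35, a=1
  step 14: m=19, q=17, a=2
  step 15: m=15, q=43, a=1
  step 16: m=28, q=4, a=14
  step 17: m=28, q=43, a=1
  step 18: m=15, q=17, a=2
  step 19: m=19, q=35, a=1
  step 20: m=16, q=20, a=2
  step 21: m=24, q=19, a=2
  step 22: m=14, q=40, a=1
  step 23: m=26, q=7, a=8
  step 24: m=30, q=8, a=7
  step 25: m=26, q=35, a=1
  step 26: m=9, q=25, a=1
  step 27: m=16, q=28, a=1
  step 28: m=12, q=29, a=1
  step 29: m=17, q=23, a=2
  step 30: m=29, q=5, a=11
  step 31: m=26, q=56, a=1
  step 32: m=30, q=1, a=60
a_32 = 2*a_0 = 60, so the period closes here.
sqrt(956) = [30; 1, 11, 2, 1, 1, 1, 1, 7, 8, 1, 2, 2, 1, 2, 1, 14, 1, 2, 1, 2, 2, 1, 8, 7, 1, 1, 1, 1, 2, 11, 1, 60]
Period length = 32

32


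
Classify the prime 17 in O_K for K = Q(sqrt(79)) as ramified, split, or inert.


K = Q(sqrt(79)). Since d mod 4 = 3, disc(K) = 316.
Check p | disc: 316 mod 17 = 10.
p does not divide disc. Compute Legendre symbol (d/p):
11^((17-1)/2) mod 17 = -1
(d/p) = -1, so p is inert: (p) stays prime with e=1, f=2, g=1.
Therefore p is inert.

inert


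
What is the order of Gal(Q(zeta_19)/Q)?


|Gal(Q(zeta_19)/Q)| = phi(19)
= 18

18


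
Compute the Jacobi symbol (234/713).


Compute (234/713) via quadratic reciprocity:
  pull out 2: (2/713) = +1  (since 713 mod 8 = 1)
  reciprocity: (117/713) -> +(713/117)
  reduce: (11/117)
  reciprocity: (11/117) -> +(117/11)
  reduce: (7/11)
  reciprocity: (7/11) -> -(11/7)
  reduce: (4/7)
  pull out 2: (2/7) = +1  (since 7 mod 8 = 7)
  pull out 2: (2/7) = +1  (since 7 mod 8 = 7)
  (1/7) = 1
Product of signs = -1

-1


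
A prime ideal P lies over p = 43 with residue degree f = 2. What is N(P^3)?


N(P^a) = p^(a*f)
= 43^(3*2)
= 43^6
= 6321363049

6321363049


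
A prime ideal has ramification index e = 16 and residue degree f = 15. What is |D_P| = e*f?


|D_P| = e * f
= 16 * 15
= 240

240


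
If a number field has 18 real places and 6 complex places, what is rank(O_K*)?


By Dirichlet's unit theorem:
rank = r1 + r2 - 1
= 18 + 6 - 1
= 23

23


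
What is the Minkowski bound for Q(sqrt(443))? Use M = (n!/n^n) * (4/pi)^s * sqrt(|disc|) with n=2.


d = 443, d mod 4 = 3, so disc(K) = 4d = 1772; |disc(K)| = 1772
Real quadratic field, so n = 2, s = r2 = 0, r1 = 2
M = (n!/n^n) * (4/pi)^s * sqrt(|disc(K)|) = (2!/2^2) * (4/pi)^0 * sqrt(1772)
= 0.5 * 1.000000 * 42.095130
= 21.0476

21.0476


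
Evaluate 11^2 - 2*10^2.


x^2 - d*y^2
= 11^2 - 2*10^2
= 121 - 200
= -79

-79


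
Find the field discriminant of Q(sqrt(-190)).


For K = Q(sqrt(d)) with d squarefree: disc(K) = d if d = 1 mod 4, and disc(K) = 4d if d = 2 or 3 mod 4.
Here d = -190, and d mod 4 = 2.
d = 2 mod 4, not 1 (O_K = Z[sqrt(d)]), so disc(K) = 4d = 4 * (-190) = -760

-760


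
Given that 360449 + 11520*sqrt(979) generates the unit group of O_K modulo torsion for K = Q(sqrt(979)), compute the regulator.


epsilon = 360449 + 11520*sqrt(979)
= 720898.0000
R = ln(720898.0000)
= 13.4883

13.4883


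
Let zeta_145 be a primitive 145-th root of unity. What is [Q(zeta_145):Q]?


The degree equals Euler's totient phi(145).
145 = 5 * 29
phi(145) = 112

112


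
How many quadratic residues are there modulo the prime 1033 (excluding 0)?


For prime p, the number of non-zero quadratic residues is (p-1)/2.
= (1033-1)/2
= 516

516


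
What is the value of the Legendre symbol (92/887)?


p = 887 is prime, so compute (92/887) with the reciprocity algorithm (Jacobi-symbol steps: pull out 2s via (2/n), flip via reciprocity, reduce):
  pull out 2: (2/887) = +1  (since 887 mod 8 = 7)
  pull out 2: (2/887) = +1  (since 887 mod 8 = 7)
  reciprocity: (23/887) -> -(887/23)
  reduce: (13/23)
  reciprocity: (13/23) -> +(23/13)
  reduce: (10/13)
  pull out 2: (2/13) = -1  (since 13 mod 8 = 5)
  reciprocity: (5/13) -> +(13/5)
  reduce: (3/5)
  reciprocity: (3/5) -> +(5/3)
  reduce: (2/3)
  pull out 2: (2/3) = -1  (since 3 mod 8 = 3)
  (1/3) = 1
Product of signs = -1
(92/887) = -1

-1


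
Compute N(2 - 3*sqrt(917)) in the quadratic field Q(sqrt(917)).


N(a + b*sqrt(d)) = a^2 - d*b^2
= (2)^2 - (917)*(-3)^2
= 4 - 8253
= -8249

-8249


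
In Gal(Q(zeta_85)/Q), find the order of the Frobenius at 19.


The Frobenius at p in Gal(Q(zeta_n)/Q) = (Z/nZ)* is the class of p, so its order is ord_85(19), the smallest k >= 1 with 19^k = 1 mod 85.
n = 85 = 5 * 17, phi(85) = 64; the order divides phi(n).
Divisors of 64: 1, 2, 4, 8, 16, 32, 64
Repeated squaring mod 85: 19^1 = 19, 19^2 = 21, 19^4 = 16, 19^8 = 1, 19^16 = 1, 19^32 = 1, 19^64 = 1
Test divisors in increasing order:
  k=1: 19^1 = 19 mod 85
  k=2: 19^2 = 21 mod 85
  k=4: 19^4 = 16 mod 85
  k=8: 19^8 = 1 mod 85  <- first divisor giving 1
Order = 8

8


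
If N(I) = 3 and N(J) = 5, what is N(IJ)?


N(IJ) = N(I) * N(J)
= 3 * 5
= 15

15


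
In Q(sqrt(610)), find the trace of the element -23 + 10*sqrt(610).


Tr(a + b*sqrt(d)) = (a + b*sqrt(d)) + (a - b*sqrt(d)) = 2a
= 2 * (-23)
= -46

-46


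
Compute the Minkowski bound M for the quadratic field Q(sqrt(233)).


d = 233, d mod 4 = 1, so disc(K) = d = 233; |disc(K)| = 233
Real quadratic field, so n = 2, s = r2 = 0, r1 = 2
M = (n!/n^n) * (4/pi)^s * sqrt(|disc(K)|) = (2!/2^2) * (4/pi)^0 * sqrt(233)
= 0.5 * 1.000000 * 15.264338
= 7.6322

7.6322


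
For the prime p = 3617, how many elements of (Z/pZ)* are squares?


For prime p, the number of non-zero quadratic residues is (p-1)/2.
= (3617-1)/2
= 1808

1808


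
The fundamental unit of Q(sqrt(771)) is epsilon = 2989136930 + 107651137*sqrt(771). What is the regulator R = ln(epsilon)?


epsilon = 2989136930 + 107651137*sqrt(771)
= 5.9783e+09
R = ln(5.9783e+09)
= 22.5114

22.5114


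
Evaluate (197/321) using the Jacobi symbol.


Compute (197/321) via quadratic reciprocity:
  reciprocity: (197/321) -> +(321/197)
  reduce: (124/197)
  pull out 2: (2/197) = -1  (since 197 mod 8 = 5)
  pull out 2: (2/197) = -1  (since 197 mod 8 = 5)
  reciprocity: (31/197) -> +(197/31)
  reduce: (11/31)
  reciprocity: (11/31) -> -(31/11)
  reduce: (9/11)
  reciprocity: (9/11) -> +(11/9)
  reduce: (2/9)
  pull out 2: (2/9) = +1  (since 9 mod 8 = 1)
  (1/9) = 1
Product of signs = -1

-1


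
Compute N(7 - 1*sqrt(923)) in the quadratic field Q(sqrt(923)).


N(a + b*sqrt(d)) = a^2 - d*b^2
= (7)^2 - (923)*(-1)^2
= 49 - 923
= -874

-874


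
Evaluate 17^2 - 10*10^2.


x^2 - d*y^2
= 17^2 - 10*10^2
= 289 - 1000
= -711

-711


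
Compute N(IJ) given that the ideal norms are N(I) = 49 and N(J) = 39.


N(IJ) = N(I) * N(J)
= 49 * 39
= 1911

1911


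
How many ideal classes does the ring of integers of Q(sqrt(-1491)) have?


K = Q(sqrt(-1491)). d mod 4 = 1, so D = disc(K) = d = -1491
h(K) equals the number of primitive reduced positive-definite forms (a, b, c) = a*x^2 + b*x*y + c*y^2 with b^2 - 4ac = D,
where reduced means |b| <= a <= c, with b >= 0 whenever |b| = a or a = c, and primitive means gcd(a, b, c) = 1.
Reduced forces 3a^2 <= |D| = 1491, so 1 <= a <= 22; b must have the parity of D, and c = (b^2 - D)/(4a) must be an integer >= a.
Enumerate a = 1..22, b in [-a, a]:
  a=1: (1, 1, 373)  [1]
  a=2: none
  a=3: (3, 3, 125)  [1]
  a=4: none
  a=5: (5, -3, 75), (5, 3, 75)  [2]
  a=6: none
  a=7: (7, 7, 55)  [1]
  a=8..10: none
  a=11: (11, -7, 35), (11, 7, 35)  [2]
  a=12: none
  a=13: (13, -11, 31), (13, 11, 31)  [2]
  a=14: none
  a=15: (15, -3, 25), (15, 3, 25)  [2]
  a=16..20: none
  a=21: (21, 21, 23)  [1]
  a=22: none
Total reduced forms: 1 + 1 + 2 + 1 + 2 + 2 + 2 + 1 = 12
h = 12

12


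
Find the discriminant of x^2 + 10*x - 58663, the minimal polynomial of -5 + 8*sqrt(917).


The element -5 + 8*sqrt(917) has minimal polynomial:
x^2 + 10*x - 58663
Discriminant = (10)^2 - 4*(-58663)
= 100 + 234652
= 234752

234752


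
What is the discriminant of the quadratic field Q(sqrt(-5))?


For K = Q(sqrt(d)) with d squarefree: disc(K) = d if d = 1 mod 4, and disc(K) = 4d if d = 2 or 3 mod 4.
Here d = -5, and d mod 4 = 3.
d = 3 mod 4, not 1 (O_K = Z[sqrt(d)]), so disc(K) = 4d = 4 * (-5) = -20

-20


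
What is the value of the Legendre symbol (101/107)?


p = 107 is prime, so compute (101/107) with the reciprocity algorithm (Jacobi-symbol steps: pull out 2s via (2/n), flip via reciprocity, reduce):
  reciprocity: (101/107) -> +(107/101)
  reduce: (6/101)
  pull out 2: (2/101) = -1  (since 101 mod 8 = 5)
  reciprocity: (3/101) -> +(101/3)
  reduce: (2/3)
  pull out 2: (2/3) = -1  (since 3 mod 8 = 3)
  (1/3) = 1
Product of signs = 1
(101/107) = 1

1


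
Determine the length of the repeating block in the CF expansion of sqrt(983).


Run the CF algorithm for sqrt(983).
a_0 = floor(sqrt(983)) = 31; set m_0=0, q_0=1.
Recurrence: m' = q*a - m,  q' = (d - m'^2)/q,  a' = floor((a_0 + m')/q').
  step 1: m=31, q=22, a=2
  step 2: m=13, q=37, a=1
  step 3: m=24, q=11, a=5
  step 4: m=31, q=2, a=31
  step 5: m=31, q=11, a=5
  step 6: m=24, q=37, a=1
  step 7: m=13, q=22, a=2
  step 8: m=31, q=1, a=62
a_8 = 2*a_0 = 62, so the period closes here.
sqrt(983) = [31; 2, 1, 5, 31, 5, 1, 2, 62]
Period length = 8

8


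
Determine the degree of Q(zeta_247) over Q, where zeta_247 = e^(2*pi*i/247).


The degree equals Euler's totient phi(247).
247 = 13 * 19
phi(247) = 216

216


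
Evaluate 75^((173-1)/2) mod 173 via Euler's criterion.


p = 173 is prime and the exponent is (p-1)/2 = 86, so by Euler's criterion 75^86 = (75/173) = +1 or -1 mod 173.
Compute by square-and-multiply:
  86 = 64 + 16 + 4 + 2 (binary 1010110)
  Repeated squaring mod 173: 75^1 = 75, 75^2 = 89, 75^4 = 136, 75^8 = 158, 75^16 = 52, 75^32 = 109, 75^64 = 117
  75^86 = 75^64 * 75^16 * 75^4 * 75^2 = 117 * 52 * 136 * 89 mod 173
    117 * 52 = 6084 = 29 mod 173
    29 * 136 = 3944 = 138 mod 173
    138 * 89 = 12282 = 172 mod 173
  75^86 = 172 mod 173
Result 172 = p - 1 = -1 mod 173: 75 is a quadratic non-residue mod 173. As a residue in [0, p-1] the value is 172.
75^86 mod 173 = 172

172


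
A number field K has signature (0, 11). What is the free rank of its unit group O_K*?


By Dirichlet's unit theorem:
rank = r1 + r2 - 1
= 0 + 11 - 1
= 10

10


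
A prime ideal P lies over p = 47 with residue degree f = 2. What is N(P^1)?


N(P^a) = p^(a*f)
= 47^(1*2)
= 47^2
= 2209

2209


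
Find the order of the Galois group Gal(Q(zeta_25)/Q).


|Gal(Q(zeta_25)/Q)| = phi(25)
= 20

20


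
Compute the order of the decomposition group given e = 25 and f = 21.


|D_P| = e * f
= 25 * 21
= 525

525


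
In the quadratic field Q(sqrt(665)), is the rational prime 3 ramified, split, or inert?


K = Q(sqrt(665)). Since d mod 4 = 1, disc(K) = 665.
Check p | disc: 665 mod 3 = 2.
p does not divide disc. Compute Legendre symbol (d/p):
2^((3-1)/2) mod 3 = -1
(d/p) = -1, so p is inert: (p) stays prime with e=1, f=2, g=1.
Therefore p is inert.

inert


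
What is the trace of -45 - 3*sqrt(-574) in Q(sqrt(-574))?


Tr(a + b*sqrt(d)) = (a + b*sqrt(d)) + (a - b*sqrt(d)) = 2a
= 2 * (-45)
= -90

-90


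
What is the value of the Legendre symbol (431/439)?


p = 439 is prime, so compute (431/439) with the reciprocity algorithm (Jacobi-symbol steps: pull out 2s via (2/n), flip via reciprocity, reduce):
  reciprocity: (431/439) -> -(439/431)
  reduce: (8/431)
  pull out 2: (2/431) = +1  (since 431 mod 8 = 7)
  pull out 2: (2/431) = +1  (since 431 mod 8 = 7)
  pull out 2: (2/431) = +1  (since 431 mod 8 = 7)
  (1/431) = 1
Product of signs = -1
(431/439) = -1

-1


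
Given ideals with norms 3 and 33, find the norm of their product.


N(IJ) = N(I) * N(J)
= 3 * 33
= 99

99


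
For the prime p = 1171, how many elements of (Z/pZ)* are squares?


For prime p, the number of non-zero quadratic residues is (p-1)/2.
= (1171-1)/2
= 585

585


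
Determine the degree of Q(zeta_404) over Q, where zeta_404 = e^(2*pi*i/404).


The degree equals Euler's totient phi(404).
404 = 2^2 * 101
phi(404) = 200

200


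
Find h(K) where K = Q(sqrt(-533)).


K = Q(sqrt(-533)). d mod 4 = 3, so D = disc(K) = 4d = -2132
h(K) equals the number of primitive reduced positive-definite forms (a, b, c) = a*x^2 + b*x*y + c*y^2 with b^2 - 4ac = D,
where reduced means |b| <= a <= c, with b >= 0 whenever |b| = a or a = c, and primitive means gcd(a, b, c) = 1.
Reduced forces 3a^2 <= |D| = 2132, so 1 <= a <= 26; b must have the parity of D, and c = (b^2 - D)/(4a) must be an integer >= a.
Enumerate a = 1..26, b in [-a, a]:
  a=1: (1, 0, 533)  [1]
  a=2: (2, 2, 267)  [1]
  a=3: (3, -2, 178), (3, 2, 178)  [2]
  a=4..5: none
  a=6: (6, -2, 89), (6, 2, 89)  [2]
  a=7..8: none
  a=9: (9, -8, 61), (9, 8, 61)  [2]
  a=10..12: none
  a=13: (13, 0, 41)  [1]
  a=14..17: none
  a=18: (18, -10, 31), (18, 10, 31)  [2]
  a=19..25: none
  a=26: (26, 26, 27)  [1]
Total reduced forms: 1 + 1 + 2 + 2 + 2 + 1 + 2 + 1 = 12
h = 12

12


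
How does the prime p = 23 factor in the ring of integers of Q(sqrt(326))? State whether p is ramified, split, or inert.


K = Q(sqrt(326)). Since d mod 4 = 2, disc(K) = 1304.
Check p | disc: 1304 mod 23 = 16.
p does not divide disc. Compute Legendre symbol (d/p):
4^((23-1)/2) mod 23 = 1
(d/p) = 1, so p splits: (p) = P*P' with e=1, f=1, g=2.
Therefore p is split.

split


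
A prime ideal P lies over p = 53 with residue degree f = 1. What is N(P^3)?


N(P^a) = p^(a*f)
= 53^(3*1)
= 53^3
= 148877

148877


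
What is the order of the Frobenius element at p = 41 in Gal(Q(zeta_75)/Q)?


The Frobenius at p in Gal(Q(zeta_n)/Q) = (Z/nZ)* is the class of p, so its order is ord_75(41), the smallest k >= 1 with 41^k = 1 mod 75.
n = 75 = 3 * 5^2, phi(75) = 40; the order divides phi(n).
Divisors of 40: 1, 2, 4, 5, 8, 10, 20, 40
Repeated squaring mod 75: 41^1 = 41, 41^2 = 31, 41^4 = 61, 41^8 = 46, 41^16 = 16, 41^32 = 31
Test divisors in increasing order:
  k=1: 41^1 = 41 mod 75
  k=2: 41^2 = 31 mod 75
  k=4: 41^4 = 61 mod 75
  k=5: 41^5 = 61 * 41 = 26 mod 75
  k=8: 41^8 = 46 mod 75
  k=10: 41^10 = 46 * 31 = 1 mod 75  <- first divisor giving 1
Order = 10

10


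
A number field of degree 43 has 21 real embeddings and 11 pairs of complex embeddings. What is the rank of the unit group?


By Dirichlet's unit theorem:
rank = r1 + r2 - 1
= 21 + 11 - 1
= 31

31


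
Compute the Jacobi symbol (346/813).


Compute (346/813) via quadratic reciprocity:
  pull out 2: (2/813) = -1  (since 813 mod 8 = 5)
  reciprocity: (173/813) -> +(813/173)
  reduce: (121/173)
  reciprocity: (121/173) -> +(173/121)
  reduce: (52/121)
  pull out 2: (2/121) = +1  (since 121 mod 8 = 1)
  pull out 2: (2/121) = +1  (since 121 mod 8 = 1)
  reciprocity: (13/121) -> +(121/13)
  reduce: (4/13)
  pull out 2: (2/13) = -1  (since 13 mod 8 = 5)
  pull out 2: (2/13) = -1  (since 13 mod 8 = 5)
  (1/13) = 1
Product of signs = -1

-1


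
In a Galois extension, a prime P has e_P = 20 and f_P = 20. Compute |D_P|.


|D_P| = e * f
= 20 * 20
= 400

400


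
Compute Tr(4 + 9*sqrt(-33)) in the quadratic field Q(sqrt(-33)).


Tr(a + b*sqrt(d)) = (a + b*sqrt(d)) + (a - b*sqrt(d)) = 2a
= 2 * (4)
= 8

8


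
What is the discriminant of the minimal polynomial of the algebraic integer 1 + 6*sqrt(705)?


The element 1 + 6*sqrt(705) has minimal polynomial:
x^2 - 2*x - 25379
Discriminant = (-2)^2 - 4*(-25379)
= 4 + 101516
= 101520

101520


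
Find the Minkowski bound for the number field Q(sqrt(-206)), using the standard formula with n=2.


d = -206, d mod 4 = 2, so disc(K) = 4d = -824; |disc(K)| = 824
Imaginary quadratic field, so n = 2, s = r2 = 1, r1 = 0
M = (n!/n^n) * (4/pi)^s * sqrt(|disc(K)|) = (2!/2^2) * (4/pi)^1 * sqrt(824)
= 0.5 * 1.273240 * 28.705400
= 18.2744

18.2744


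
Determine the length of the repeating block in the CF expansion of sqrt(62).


Run the CF algorithm for sqrt(62).
a_0 = floor(sqrt(62)) = 7; set m_0=0, q_0=1.
Recurrence: m' = q*a - m,  q' = (d - m'^2)/q,  a' = floor((a_0 + m')/q').
  step 1: m=7, q=13, a=1
  step 2: m=6, q=2, a=6
  step 3: m=6, q=13, a=1
  step 4: m=7, q=1, a=14
a_4 = 2*a_0 = 14, so the period closes here.
sqrt(62) = [7; 1, 6, 1, 14]
Period length = 4

4


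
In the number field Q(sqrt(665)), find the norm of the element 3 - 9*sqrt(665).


N(a + b*sqrt(d)) = a^2 - d*b^2
= (3)^2 - (665)*(-9)^2
= 9 - 53865
= -53856

-53856


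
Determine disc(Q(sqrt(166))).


For K = Q(sqrt(d)) with d squarefree: disc(K) = d if d = 1 mod 4, and disc(K) = 4d if d = 2 or 3 mod 4.
Here d = 166, and d mod 4 = 2.
d = 2 mod 4, not 1 (O_K = Z[sqrt(d)]), so disc(K) = 4d = 4 * (166) = 664

664


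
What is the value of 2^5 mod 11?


p = 11 is prime and the exponent is (p-1)/2 = 5, so by Euler's criterion 2^5 = (2/11) = +1 or -1 mod 11.
Compute by square-and-multiply:
  5 = 4 + 1 (binary 101)
  Repeated squaring mod 11: 2^1 = 2, 2^2 = 4, 2^4 = 5
  2^5 = 2^4 * 2^1 = 5 * 2 mod 11
    5 * 2 = 10 = 10 mod 11
  2^5 = 10 mod 11
Result 10 = p - 1 = -1 mod 11: 2 is a quadratic non-residue mod 11. As a residue in [0, p-1] the value is 10.
2^5 mod 11 = 10

10


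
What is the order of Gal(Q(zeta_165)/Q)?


|Gal(Q(zeta_165)/Q)| = phi(165)
= 80

80


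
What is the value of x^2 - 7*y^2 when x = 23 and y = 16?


x^2 - d*y^2
= 23^2 - 7*16^2
= 529 - 1792
= -1263

-1263


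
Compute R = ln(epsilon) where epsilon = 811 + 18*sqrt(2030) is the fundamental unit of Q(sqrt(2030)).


epsilon = 811 + 18*sqrt(2030)
= 1621.9994
R = ln(1621.9994)
= 7.3914

7.3914


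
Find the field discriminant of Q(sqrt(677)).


For K = Q(sqrt(d)) with d squarefree: disc(K) = d if d = 1 mod 4, and disc(K) = 4d if d = 2 or 3 mod 4.
Here d = 677, and d mod 4 = 1.
d = 1 mod 4 (O_K = Z[(1+sqrt(d))/2]), so disc(K) = d = 677

677


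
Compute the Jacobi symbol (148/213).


Compute (148/213) via quadratic reciprocity:
  pull out 2: (2/213) = -1  (since 213 mod 8 = 5)
  pull out 2: (2/213) = -1  (since 213 mod 8 = 5)
  reciprocity: (37/213) -> +(213/37)
  reduce: (28/37)
  pull out 2: (2/37) = -1  (since 37 mod 8 = 5)
  pull out 2: (2/37) = -1  (since 37 mod 8 = 5)
  reciprocity: (7/37) -> +(37/7)
  reduce: (2/7)
  pull out 2: (2/7) = +1  (since 7 mod 8 = 7)
  (1/7) = 1
Product of signs = 1

1


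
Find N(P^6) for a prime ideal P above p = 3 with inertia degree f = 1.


N(P^a) = p^(a*f)
= 3^(6*1)
= 3^6
= 729

729


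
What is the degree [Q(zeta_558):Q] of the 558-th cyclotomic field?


The degree equals Euler's totient phi(558).
558 = 2 * 3^2 * 31
phi(558) = 180

180


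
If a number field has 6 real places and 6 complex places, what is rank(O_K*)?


By Dirichlet's unit theorem:
rank = r1 + r2 - 1
= 6 + 6 - 1
= 11

11


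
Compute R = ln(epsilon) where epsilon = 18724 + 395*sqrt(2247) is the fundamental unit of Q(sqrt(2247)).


epsilon = 18724 + 395*sqrt(2247)
= 37448.0000
R = ln(37448.0000)
= 10.5307

10.5307


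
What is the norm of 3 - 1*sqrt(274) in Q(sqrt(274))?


N(a + b*sqrt(d)) = a^2 - d*b^2
= (3)^2 - (274)*(-1)^2
= 9 - 274
= -265

-265


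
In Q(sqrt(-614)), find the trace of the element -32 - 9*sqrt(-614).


Tr(a + b*sqrt(d)) = (a + b*sqrt(d)) + (a - b*sqrt(d)) = 2a
= 2 * (-32)
= -64

-64


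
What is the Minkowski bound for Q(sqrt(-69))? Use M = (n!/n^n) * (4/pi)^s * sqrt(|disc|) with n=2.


d = -69, d mod 4 = 3, so disc(K) = 4d = -276; |disc(K)| = 276
Imaginary quadratic field, so n = 2, s = r2 = 1, r1 = 0
M = (n!/n^n) * (4/pi)^s * sqrt(|disc(K)|) = (2!/2^2) * (4/pi)^1 * sqrt(276)
= 0.5 * 1.273240 * 16.613248
= 10.5763

10.5763


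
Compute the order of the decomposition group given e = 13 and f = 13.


|D_P| = e * f
= 13 * 13
= 169

169


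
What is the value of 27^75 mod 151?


p = 151 is prime and the exponent is (p-1)/2 = 75, so by Euler's criterion 27^75 = (27/151) = +1 or -1 mod 151.
Compute by square-and-multiply:
  75 = 64 + 8 + 2 + 1 (binary 1001011)
  Repeated squaring mod 151: 27^1 = 27, 27^2 = 125, 27^4 = 72, 27^8 = 50, 27^16 = 84, 27^32 = 110, 27^64 = 20
  27^75 = 27^64 * 27^8 * 27^2 * 27^1 = 20 * 50 * 125 * 27 mod 151
    20 * 50 = 1000 = 94 mod 151
    94 * 125 = 11750 = 123 mod 151
    123 * 27 = 3321 = 150 mod 151
  27^75 = 150 mod 151
Result 150 = p - 1 = -1 mod 151: 27 is a quadratic non-residue mod 151. As a residue in [0, p-1] the value is 150.
27^75 mod 151 = 150

150


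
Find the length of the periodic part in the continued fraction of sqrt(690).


Run the CF algorithm for sqrt(690).
a_0 = floor(sqrt(690)) = 26; set m_0=0, q_0=1.
Recurrence: m' = q*a - m,  q' = (d - m'^2)/q,  a' = floor((a_0 + m')/q').
  step 1: m=26, q=14, a=3
  step 2: m=16, q=31, a=1
  step 3: m=15, q=15, a=2
  step 4: m=15, q=31, a=1
  step 5: m=16, q=14, a=3
  step 6: m=26, q=1, a=52
a_6 = 2*a_0 = 52, so the period closes here.
sqrt(690) = [26; 3, 1, 2, 1, 3, 52]
Period length = 6

6


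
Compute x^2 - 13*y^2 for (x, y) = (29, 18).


x^2 - d*y^2
= 29^2 - 13*18^2
= 841 - 4212
= -3371

-3371


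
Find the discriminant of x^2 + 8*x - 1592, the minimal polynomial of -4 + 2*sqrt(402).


The element -4 + 2*sqrt(402) has minimal polynomial:
x^2 + 8*x - 1592
Discriminant = (8)^2 - 4*(-1592)
= 64 + 6368
= 6432

6432


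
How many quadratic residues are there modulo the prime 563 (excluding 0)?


For prime p, the number of non-zero quadratic residues is (p-1)/2.
= (563-1)/2
= 281

281


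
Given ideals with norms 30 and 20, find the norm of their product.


N(IJ) = N(I) * N(J)
= 30 * 20
= 600

600


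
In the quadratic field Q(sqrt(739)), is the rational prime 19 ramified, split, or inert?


K = Q(sqrt(739)). Since d mod 4 = 3, disc(K) = 2956.
Check p | disc: 2956 mod 19 = 11.
p does not divide disc. Compute Legendre symbol (d/p):
17^((19-1)/2) mod 19 = 1
(d/p) = 1, so p splits: (p) = P*P' with e=1, f=1, g=2.
Therefore p is split.

split


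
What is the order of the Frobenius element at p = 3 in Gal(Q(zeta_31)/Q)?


The Frobenius at p in Gal(Q(zeta_n)/Q) = (Z/nZ)* is the class of p, so its order is ord_31(3), the smallest k >= 1 with 3^k = 1 mod 31.
n = 31 = 31, phi(31) = 30; the order divides phi(n).
Divisors of 30: 1, 2, 3, 5, 6, 10, 15, 30
Repeated squaring mod 31: 3^1 = 3, 3^2 = 9, 3^4 = 19, 3^8 = 20, 3^16 = 28
Test divisors in increasing order:
  k=1: 3^1 = 3 mod 31
  k=2: 3^2 = 9 mod 31
  k=3: 3^3 = 9 * 3 = 27 mod 31
  k=5: 3^5 = 19 * 3 = 26 mod 31
  k=6: 3^6 = 19 * 9 = 16 mod 31
  k=10: 3^10 = 20 * 9 = 25 mod 31
  k=15: 3^15 = 20 * 19 * 9 * 3 = 30 mod 31
  k=30: 3^30 = 28 * 20 * 19 * 9 = 1 mod 31  <- first divisor giving 1
Order = 30

30


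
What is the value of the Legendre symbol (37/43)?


p = 43 is prime, so compute (37/43) with the reciprocity algorithm (Jacobi-symbol steps: pull out 2s via (2/n), flip via reciprocity, reduce):
  reciprocity: (37/43) -> +(43/37)
  reduce: (6/37)
  pull out 2: (2/37) = -1  (since 37 mod 8 = 5)
  reciprocity: (3/37) -> +(37/3)
  reduce: (1/3)
  (1/3) = 1
Product of signs = -1
(37/43) = -1

-1


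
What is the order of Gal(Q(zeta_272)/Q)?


|Gal(Q(zeta_272)/Q)| = phi(272)
= 128

128


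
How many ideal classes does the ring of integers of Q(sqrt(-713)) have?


K = Q(sqrt(-713)). d mod 4 = 3, so D = disc(K) = 4d = -2852
h(K) equals the number of primitive reduced positive-definite forms (a, b, c) = a*x^2 + b*x*y + c*y^2 with b^2 - 4ac = D,
where reduced means |b| <= a <= c, with b >= 0 whenever |b| = a or a = c, and primitive means gcd(a, b, c) = 1.
Reduced forces 3a^2 <= |D| = 2852, so 1 <= a <= 30; b must have the parity of D, and c = (b^2 - D)/(4a) must be an integer >= a.
Enumerate a = 1..30, b in [-a, a]:
  a=1: (1, 0, 713)  [1]
  a=2: (2, 2, 357)  [1]
  a=3: (3, -2, 238), (3, 2, 238)  [2]
  a=4..5: none
  a=6: (6, -2, 119), (6, 2, 119)  [2]
  a=7: (7, -2, 102), (7, 2, 102)  [2]
  a=8: none
  a=9: (9, -8, 81), (9, 8, 81)  [2]
  a=10..13: none
  a=14: (14, -2, 51), (14, 2, 51)  [2]
  a=15..16: none
  a=17: (17, -2, 42), (17, 2, 42)  [2]
  a=18: (18, -10, 41), (18, 10, 41)  [2]
  a=19: (19, -6, 38), (19, 6, 38)  [2]
  a=20: none
  a=21: (21, -16, 37), (21, -2, 34), (21, 2, 34), (21, 16, 37)  [4]
  a=22: none
  a=23: (23, 0, 31)  [1]
  a=24..26: none
  a=27: (27, 8, 27)  [1]
  a=28..30: none
Total reduced forms: 1 + 1 + 2 + 2 + 2 + 2 + 2 + 2 + 2 + 2 + 4 + 1 + 1 = 24
h = 24

24


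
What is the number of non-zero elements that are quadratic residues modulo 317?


For prime p, the number of non-zero quadratic residues is (p-1)/2.
= (317-1)/2
= 158

158


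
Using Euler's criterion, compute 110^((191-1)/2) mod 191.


p = 191 is prime and the exponent is (p-1)/2 = 95, so by Euler's criterion 110^95 = (110/191) = +1 or -1 mod 191.
Compute by square-and-multiply:
  95 = 64 + 16 + 8 + 4 + 2 + 1 (binary 1011111)
  Repeated squaring mod 191: 110^1 = 110, 110^2 = 67, 110^4 = 96, 110^8 = 48, 110^16 = 12, 110^32 = 144, 110^64 = 108
  110^95 = 110^64 * 110^16 * 110^8 * 110^4 * 110^2 * 110^1 = 108 * 12 * 48 * 96 * 67 * 110 mod 191
    108 * 12 = 1296 = 150 mod 191
    150 * 48 = 7200 = 133 mod 191
    133 * 96 = 12768 = 162 mod 191
    162 * 67 = 10854 = 158 mod 191
    158 * 110 = 17380 = 190 mod 191
  110^95 = 190 mod 191
Result 190 = p - 1 = -1 mod 191: 110 is a quadratic non-residue mod 191. As a residue in [0, p-1] the value is 190.
110^95 mod 191 = 190

190


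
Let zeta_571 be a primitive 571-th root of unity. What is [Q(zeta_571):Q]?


The degree equals Euler's totient phi(571).
571 = 571
phi(571) = 570

570


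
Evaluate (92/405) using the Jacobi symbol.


Compute (92/405) via quadratic reciprocity:
  pull out 2: (2/405) = -1  (since 405 mod 8 = 5)
  pull out 2: (2/405) = -1  (since 405 mod 8 = 5)
  reciprocity: (23/405) -> +(405/23)
  reduce: (14/23)
  pull out 2: (2/23) = +1  (since 23 mod 8 = 7)
  reciprocity: (7/23) -> -(23/7)
  reduce: (2/7)
  pull out 2: (2/7) = +1  (since 7 mod 8 = 7)
  (1/7) = 1
Product of signs = -1

-1


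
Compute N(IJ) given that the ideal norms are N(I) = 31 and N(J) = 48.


N(IJ) = N(I) * N(J)
= 31 * 48
= 1488

1488


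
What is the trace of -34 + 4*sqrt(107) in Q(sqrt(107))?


Tr(a + b*sqrt(d)) = (a + b*sqrt(d)) + (a - b*sqrt(d)) = 2a
= 2 * (-34)
= -68

-68


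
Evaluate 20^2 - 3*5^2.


x^2 - d*y^2
= 20^2 - 3*5^2
= 400 - 75
= 325

325


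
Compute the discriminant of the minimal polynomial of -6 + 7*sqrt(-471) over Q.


The element -6 + 7*sqrt(-471) has minimal polynomial:
x^2 + 12*x + 23115
Discriminant = (12)^2 - 4*(23115)
= 144 - 92460
= -92316

-92316


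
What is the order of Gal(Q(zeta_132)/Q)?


|Gal(Q(zeta_132)/Q)| = phi(132)
= 40

40


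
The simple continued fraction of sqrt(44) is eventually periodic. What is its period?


Run the CF algorithm for sqrt(44).
a_0 = floor(sqrt(44)) = 6; set m_0=0, q_0=1.
Recurrence: m' = q*a - m,  q' = (d - m'^2)/q,  a' = floor((a_0 + m')/q').
  step 1: m=6, q=8, a=1
  step 2: m=2, q=5, a=1
  step 3: m=3, q=7, a=1
  step 4: m=4, q=4, a=2
  step 5: m=4, q=7, a=1
  step 6: m=3, q=5, a=1
  step 7: m=2, q=8, a=1
  step 8: m=6, q=1, a=12
a_8 = 2*a_0 = 12, so the period closes here.
sqrt(44) = [6; 1, 1, 1, 2, 1, 1, 1, 12]
Period length = 8

8


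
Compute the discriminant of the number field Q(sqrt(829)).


For K = Q(sqrt(d)) with d squarefree: disc(K) = d if d = 1 mod 4, and disc(K) = 4d if d = 2 or 3 mod 4.
Here d = 829, and d mod 4 = 1.
d = 1 mod 4 (O_K = Z[(1+sqrt(d))/2]), so disc(K) = d = 829

829


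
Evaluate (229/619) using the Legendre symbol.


p = 619 is prime, so compute (229/619) with the reciprocity algorithm (Jacobi-symbol steps: pull out 2s via (2/n), flip via reciprocity, reduce):
  reciprocity: (229/619) -> +(619/229)
  reduce: (161/229)
  reciprocity: (161/229) -> +(229/161)
  reduce: (68/161)
  pull out 2: (2/161) = +1  (since 161 mod 8 = 1)
  pull out 2: (2/161) = +1  (since 161 mod 8 = 1)
  reciprocity: (17/161) -> +(161/17)
  reduce: (8/17)
  pull out 2: (2/17) = +1  (since 17 mod 8 = 1)
  pull out 2: (2/17) = +1  (since 17 mod 8 = 1)
  pull out 2: (2/17) = +1  (since 17 mod 8 = 1)
  (1/17) = 1
Product of signs = 1
(229/619) = 1

1


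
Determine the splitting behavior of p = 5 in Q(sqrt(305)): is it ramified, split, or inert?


K = Q(sqrt(305)). Since d mod 4 = 1, disc(K) = 305.
Check p | disc: 305 mod 5 = 0.
p divides disc, so p ramifies: (p) = P^2 with e=2, f=1, g=1.
Therefore p is ramified.

ramified


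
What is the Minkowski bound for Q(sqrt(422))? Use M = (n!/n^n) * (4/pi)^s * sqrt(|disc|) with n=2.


d = 422, d mod 4 = 2, so disc(K) = 4d = 1688; |disc(K)| = 1688
Real quadratic field, so n = 2, s = r2 = 0, r1 = 2
M = (n!/n^n) * (4/pi)^s * sqrt(|disc(K)|) = (2!/2^2) * (4/pi)^0 * sqrt(1688)
= 0.5 * 1.000000 * 41.085277
= 20.5426

20.5426


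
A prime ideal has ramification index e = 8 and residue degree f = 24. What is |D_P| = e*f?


|D_P| = e * f
= 8 * 24
= 192

192


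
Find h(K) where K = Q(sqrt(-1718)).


K = Q(sqrt(-1718)). d mod 4 = 2, so D = disc(K) = 4d = -6872
h(K) equals the number of primitive reduced positive-definite forms (a, b, c) = a*x^2 + b*x*y + c*y^2 with b^2 - 4ac = D,
where reduced means |b| <= a <= c, with b >= 0 whenever |b| = a or a = c, and primitive means gcd(a, b, c) = 1.
Reduced forces 3a^2 <= |D| = 6872, so 1 <= a <= 47; b must have the parity of D, and c = (b^2 - D)/(4a) must be an integer >= a.
Enumerate a = 1..47, b in [-a, a]:
  a=1: (1, 0, 1718)  [1]
  a=2: (2, 0, 859)  [1]
  a=3: (3, -2, 573), (3, 2, 573)  [2]
  a=4..5: none
  a=6: (6, -4, 287), (6, 4, 287)  [2]
  a=7: (7, -4, 246), (7, 4, 246)  [2]
  a=8: none
  a=9: (9, -2, 191), (9, 2, 191)  [2]
  a=10: none
  a=11: (11, -6, 157), (11, 6, 157)  [2]
  a=12..13: none
  a=14: (14, -4, 123), (14, 4, 123)  [2]
  a=15..16: none
  a=17: (17, -8, 102), (17, 8, 102)  [2]
  a=18: (18, -16, 99), (18, 16, 99)  [2]
  a=19: (19, -14, 93), (19, 14, 93)  [2]
  a=20: none
  a=21: (21, -10, 83), (21, -4, 82), (21, 4, 82), (21, 10, 83)  [4]
  a=22: (22, -16, 81), (22, 16, 81)  [2]
  a=23..26: none
  a=27: (27, -16, 66), (27, 16, 66)  [2]
  a=28: none
  a=29: (29, -28, 66), (29, 28, 66)  [2]
  a=30: none
  a=31: (31, -14, 57), (31, 14, 57)  [2]
  a=32: none
  a=33: (33, -28, 58), (33, -16, 54), (33, 16, 54), (33, 28, 58)  [4]
  a=34: (34, -8, 51), (34, 8, 51)  [2]
  a=35..36: none
  a=37: (37, -26, 51), (37, 26, 51)  [2]
  a=38: (38, -24, 49), (38, 24, 49)  [2]
  a=39..40: none
  a=41: (41, -4, 42), (41, 4, 42)  [2]
  a=42: (42, -32, 47), (42, 32, 47)  [2]
  a=43..47: none
Total reduced forms: 1 + 1 + 2 + 2 + 2 + 2 + 2 + 2 + 2 + 2 + 2 + 4 + 2 + 2 + 2 + 2 + 4 + 2 + 2 + 2 + 2 + 2 = 46
h = 46

46


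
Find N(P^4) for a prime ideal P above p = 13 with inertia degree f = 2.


N(P^a) = p^(a*f)
= 13^(4*2)
= 13^8
= 815730721

815730721


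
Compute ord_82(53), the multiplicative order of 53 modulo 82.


We want ord_82(53), the smallest k >= 1 with 53^k = 1 mod 82.
n = 82 = 2 * 41, phi(82) = 40; the order divides phi(n).
Divisors of 40: 1, 2, 4, 5, 8, 10, 20, 40
Repeated squaring mod 82: 53^1 = 53, 53^2 = 21, 53^4 = 31, 53^8 = 59, 53^16 = 37, 53^32 = 57
Test divisors in increasing order:
  k=1: 53^1 = 53 mod 82
  k=2: 53^2 = 21 mod 82
  k=4: 53^4 = 31 mod 82
  k=5: 53^5 = 31 * 53 = 3 mod 82
  k=8: 53^8 = 59 mod 82
  k=10: 53^10 = 59 * 21 = 9 mod 82
  k=20: 53^20 = 37 * 31 = 81 mod 82
  k=40: 53^40 = 57 * 59 = 1 mod 82  <- first divisor giving 1
Order = 40

40


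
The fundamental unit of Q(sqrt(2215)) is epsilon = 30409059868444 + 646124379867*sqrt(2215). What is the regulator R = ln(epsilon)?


epsilon = 30409059868444 + 646124379867*sqrt(2215)
= 6.0818e+13
R = ln(6.0818e+13)
= 31.7389

31.7389


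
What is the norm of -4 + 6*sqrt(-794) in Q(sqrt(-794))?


N(a + b*sqrt(d)) = a^2 - d*b^2
= (-4)^2 - (-794)*(6)^2
= 16 + 28584
= 28600

28600


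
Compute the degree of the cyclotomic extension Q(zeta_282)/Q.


The degree equals Euler's totient phi(282).
282 = 2 * 3 * 47
phi(282) = 92

92


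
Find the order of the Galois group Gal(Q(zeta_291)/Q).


|Gal(Q(zeta_291)/Q)| = phi(291)
= 192

192


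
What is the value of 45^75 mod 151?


p = 151 is prime and the exponent is (p-1)/2 = 75, so by Euler's criterion 45^75 = (45/151) = +1 or -1 mod 151.
Compute by square-and-multiply:
  75 = 64 + 8 + 2 + 1 (binary 1001011)
  Repeated squaring mod 151: 45^1 = 45, 45^2 = 62, 45^4 = 69, 45^8 = 80, 45^16 = 58, 45^32 = 42, 45^64 = 103
  45^75 = 45^64 * 45^8 * 45^2 * 45^1 = 103 * 80 * 62 * 45 mod 151
    103 * 80 = 8240 = 86 mod 151
    86 * 62 = 5332 = 47 mod 151
    47 * 45 = 2115 = 1 mod 151
  45^75 = 1 mod 151
Result 1: 45 is a quadratic residue mod 151.
45^75 mod 151 = 1

1


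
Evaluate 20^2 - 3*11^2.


x^2 - d*y^2
= 20^2 - 3*11^2
= 400 - 363
= 37

37


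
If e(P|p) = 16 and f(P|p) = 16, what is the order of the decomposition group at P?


|D_P| = e * f
= 16 * 16
= 256

256


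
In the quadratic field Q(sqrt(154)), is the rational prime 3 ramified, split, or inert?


K = Q(sqrt(154)). Since d mod 4 = 2, disc(K) = 616.
Check p | disc: 616 mod 3 = 1.
p does not divide disc. Compute Legendre symbol (d/p):
1^((3-1)/2) mod 3 = 1
(d/p) = 1, so p splits: (p) = P*P' with e=1, f=1, g=2.
Therefore p is split.

split


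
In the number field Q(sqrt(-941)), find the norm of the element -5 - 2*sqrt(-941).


N(a + b*sqrt(d)) = a^2 - d*b^2
= (-5)^2 - (-941)*(-2)^2
= 25 + 3764
= 3789

3789


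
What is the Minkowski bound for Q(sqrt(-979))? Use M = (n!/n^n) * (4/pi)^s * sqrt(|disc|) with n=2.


d = -979, d mod 4 = 1, so disc(K) = d = -979; |disc(K)| = 979
Imaginary quadratic field, so n = 2, s = r2 = 1, r1 = 0
M = (n!/n^n) * (4/pi)^s * sqrt(|disc(K)|) = (2!/2^2) * (4/pi)^1 * sqrt(979)
= 0.5 * 1.273240 * 31.288976
= 19.9192

19.9192


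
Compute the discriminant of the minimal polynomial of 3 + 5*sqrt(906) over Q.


The element 3 + 5*sqrt(906) has minimal polynomial:
x^2 - 6*x - 22641
Discriminant = (-6)^2 - 4*(-22641)
= 36 + 90564
= 90600

90600


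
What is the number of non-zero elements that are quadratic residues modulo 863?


For prime p, the number of non-zero quadratic residues is (p-1)/2.
= (863-1)/2
= 431

431


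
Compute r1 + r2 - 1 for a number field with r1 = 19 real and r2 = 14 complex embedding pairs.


By Dirichlet's unit theorem:
rank = r1 + r2 - 1
= 19 + 14 - 1
= 32

32


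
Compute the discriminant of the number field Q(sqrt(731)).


For K = Q(sqrt(d)) with d squarefree: disc(K) = d if d = 1 mod 4, and disc(K) = 4d if d = 2 or 3 mod 4.
Here d = 731, and d mod 4 = 3.
d = 3 mod 4, not 1 (O_K = Z[sqrt(d)]), so disc(K) = 4d = 4 * (731) = 2924

2924


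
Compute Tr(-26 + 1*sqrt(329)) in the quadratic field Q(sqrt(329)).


Tr(a + b*sqrt(d)) = (a + b*sqrt(d)) + (a - b*sqrt(d)) = 2a
= 2 * (-26)
= -52

-52
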